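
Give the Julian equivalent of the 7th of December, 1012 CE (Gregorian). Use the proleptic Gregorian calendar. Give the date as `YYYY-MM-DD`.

At this point the Julian calendar is 6 days behind the Gregorian.
7 December 1012 Gregorian − 6 days → 1 December 1012 Julian.

1012-12-01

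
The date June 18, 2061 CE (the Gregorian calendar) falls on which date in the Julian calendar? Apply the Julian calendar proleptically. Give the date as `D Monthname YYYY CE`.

The Julian–Gregorian offset here is 13 days (Julian trailing).
18 June 2061 Gregorian − 13 days → 5 June 2061 Julian.

5 June 2061 CE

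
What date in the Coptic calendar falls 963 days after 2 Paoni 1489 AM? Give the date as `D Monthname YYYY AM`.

JDN of 2 Paoni 1489 AM = 2368793.
2368793 + 963 = 2369756.
JDN 2369756 in the Coptic calendar is 19 Tobi 1492 AM.

19 Tobi 1492 AM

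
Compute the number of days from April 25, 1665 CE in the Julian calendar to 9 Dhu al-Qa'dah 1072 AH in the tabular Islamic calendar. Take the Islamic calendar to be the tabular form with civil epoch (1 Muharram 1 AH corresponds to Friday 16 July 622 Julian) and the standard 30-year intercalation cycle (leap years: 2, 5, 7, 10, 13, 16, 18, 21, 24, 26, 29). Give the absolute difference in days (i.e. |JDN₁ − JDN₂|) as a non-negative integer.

First date → JDN 2329314; second date → JDN 2328270.
The interval is |2329314 − 2328270| = 1044 days.

1044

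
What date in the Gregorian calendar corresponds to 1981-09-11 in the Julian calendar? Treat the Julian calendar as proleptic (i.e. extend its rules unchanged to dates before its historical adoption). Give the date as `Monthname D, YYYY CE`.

At this point the Julian calendar is 13 days behind the Gregorian.
11 September 1981 Julian + 13 days → 24 September 1981 Gregorian.

September 24, 1981 CE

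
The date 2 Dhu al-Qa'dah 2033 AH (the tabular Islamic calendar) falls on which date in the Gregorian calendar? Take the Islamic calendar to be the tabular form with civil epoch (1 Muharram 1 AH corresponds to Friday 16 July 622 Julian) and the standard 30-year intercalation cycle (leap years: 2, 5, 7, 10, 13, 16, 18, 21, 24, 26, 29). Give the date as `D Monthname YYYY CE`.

Both dates share Julian Day Number 2668809; in the Gregorian calendar that is 6 November 2594 CE.

6 November 2594 CE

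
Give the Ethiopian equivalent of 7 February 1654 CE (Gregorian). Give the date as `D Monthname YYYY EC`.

Julian Day Number of the source date = 2325209.
Converting JDN 2325209 to the Ethiopian calendar gives 3 Yekatit 1646 EC.

3 Yekatit 1646 EC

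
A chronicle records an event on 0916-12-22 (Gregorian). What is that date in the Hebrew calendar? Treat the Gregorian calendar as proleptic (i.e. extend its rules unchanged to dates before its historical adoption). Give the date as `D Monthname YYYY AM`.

Julian Day Number of the source date = 2055978.
Converting JDN 2055978 to the Hebrew calendar gives 19 Tevet 4677 AM.

19 Tevet 4677 AM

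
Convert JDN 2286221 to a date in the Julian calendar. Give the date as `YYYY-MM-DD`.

The proleptic Gregorian equivalent of JDN 2286221 is 12 May 1547.
In the Julian calendar that day is 1547-05-02.

1547-05-02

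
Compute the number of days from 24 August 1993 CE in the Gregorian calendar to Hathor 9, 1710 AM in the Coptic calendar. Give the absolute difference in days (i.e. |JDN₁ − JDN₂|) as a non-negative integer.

JDN of the first date = 2449224.
JDN of the second date = 2449310.
|2449310 − 2449224| = 86.

86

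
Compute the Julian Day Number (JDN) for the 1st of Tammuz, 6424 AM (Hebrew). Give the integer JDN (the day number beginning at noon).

In the Gregorian calendar the same day is 17 June 2664.
JDN 2451545 is 1 January 2000 CE (Gregorian); the target day is +242689 days from there, so JDN = 2694234.

2694234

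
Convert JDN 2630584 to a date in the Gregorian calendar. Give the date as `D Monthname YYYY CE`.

JDN 2451545 is 1 Jan 2000; 2630584 is +179039 days from there.

11 March 2490 CE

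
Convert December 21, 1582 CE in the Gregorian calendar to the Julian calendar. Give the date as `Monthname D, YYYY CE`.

December 11, 1582 CE

The Julian–Gregorian offset here is 10 days (Julian trailing).
21 December 1582 Gregorian − 10 days → 11 December 1582 Julian.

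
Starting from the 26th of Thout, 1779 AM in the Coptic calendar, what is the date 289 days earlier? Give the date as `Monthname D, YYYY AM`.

Koiak 12, 1778 AM

JDN of the 26th of Thout, 1779 AM = 2474469.
2474469 − 289 = 2474180.
JDN 2474180 in the Coptic calendar is Koiak 12, 1778 AM.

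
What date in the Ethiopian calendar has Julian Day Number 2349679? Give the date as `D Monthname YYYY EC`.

1 Yekatit 1713 EC

The Gregorian equivalent of JDN 2349679 is 6 February 1721.
In the Ethiopian calendar that day is 1 Yekatit 1713 EC.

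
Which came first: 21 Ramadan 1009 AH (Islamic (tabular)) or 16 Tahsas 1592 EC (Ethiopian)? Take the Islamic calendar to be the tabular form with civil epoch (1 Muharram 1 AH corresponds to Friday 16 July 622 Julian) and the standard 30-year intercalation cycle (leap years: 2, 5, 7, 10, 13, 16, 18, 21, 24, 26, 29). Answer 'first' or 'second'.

second

First date → JDN 2305898; second date → JDN 2305439.
JDN 2305439 < JDN 2305898, so the second date is earlier.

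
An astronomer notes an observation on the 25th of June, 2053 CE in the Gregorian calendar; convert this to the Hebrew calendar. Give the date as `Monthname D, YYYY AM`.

Julian Day Number of the source date = 2471079.
Converting JDN 2471079 to the Hebrew calendar gives 9 Tammuz 5813 AM.

Tammuz 9, 5813 AM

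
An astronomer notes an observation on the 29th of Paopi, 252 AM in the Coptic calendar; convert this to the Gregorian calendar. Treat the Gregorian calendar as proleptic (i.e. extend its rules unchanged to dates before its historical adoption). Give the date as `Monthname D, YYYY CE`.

Both dates share Julian Day Number 1916766; in the Gregorian calendar that is 29 October 535 CE.

October 29, 535 CE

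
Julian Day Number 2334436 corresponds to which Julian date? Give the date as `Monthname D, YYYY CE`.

May 4, 1679 CE

JDN 2334436 is 14 May 1679 in the Gregorian calendar.
In the Julian calendar that day is May 4, 1679 CE.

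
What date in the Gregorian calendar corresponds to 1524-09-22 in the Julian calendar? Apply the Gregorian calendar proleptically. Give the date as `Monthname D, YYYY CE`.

October 2, 1524 CE

At this point the Julian calendar is 10 days behind the Gregorian.
22 September 1524 Julian + 10 days → 2 October 1524 Gregorian.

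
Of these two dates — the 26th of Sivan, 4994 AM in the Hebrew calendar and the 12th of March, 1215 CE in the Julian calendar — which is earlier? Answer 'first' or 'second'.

second

First date → JDN 2171921; second date → JDN 2164907.
JDN 2164907 < JDN 2171921, so the second date is earlier.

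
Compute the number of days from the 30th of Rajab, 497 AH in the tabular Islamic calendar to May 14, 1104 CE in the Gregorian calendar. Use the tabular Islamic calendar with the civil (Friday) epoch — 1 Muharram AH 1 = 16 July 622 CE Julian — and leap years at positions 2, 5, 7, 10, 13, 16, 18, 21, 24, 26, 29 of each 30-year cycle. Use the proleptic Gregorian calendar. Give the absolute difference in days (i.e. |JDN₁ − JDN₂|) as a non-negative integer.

9

First date → JDN 2124412; second date → JDN 2124421.
The interval is |2124412 − 2124421| = 9 days.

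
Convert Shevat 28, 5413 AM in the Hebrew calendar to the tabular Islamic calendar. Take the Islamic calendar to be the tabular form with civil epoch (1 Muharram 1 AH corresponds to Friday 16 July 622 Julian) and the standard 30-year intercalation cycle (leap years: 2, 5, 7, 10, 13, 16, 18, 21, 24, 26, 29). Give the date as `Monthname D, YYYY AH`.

Safar 26, 1063 AH

The source date corresponds to 26 January 1653 in the Gregorian calendar (JDN 2324832).
That day falls on 26 Safar 1063 AH in the tabular Islamic calendar.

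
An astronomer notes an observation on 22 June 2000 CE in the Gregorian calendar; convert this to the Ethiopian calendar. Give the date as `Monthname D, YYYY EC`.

Sene 15, 1992 EC

Julian Day Number of the source date = 2451718.
Converting JDN 2451718 to the Ethiopian calendar gives 15 Sene 1992 EC.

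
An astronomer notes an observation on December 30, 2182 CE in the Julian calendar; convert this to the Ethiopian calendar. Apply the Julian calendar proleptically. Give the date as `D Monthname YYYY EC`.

Julian Day Number of the source date = 2518397.
Converting JDN 2518397 to the Ethiopian calendar gives 4 Tir 2175 EC.

4 Tir 2175 EC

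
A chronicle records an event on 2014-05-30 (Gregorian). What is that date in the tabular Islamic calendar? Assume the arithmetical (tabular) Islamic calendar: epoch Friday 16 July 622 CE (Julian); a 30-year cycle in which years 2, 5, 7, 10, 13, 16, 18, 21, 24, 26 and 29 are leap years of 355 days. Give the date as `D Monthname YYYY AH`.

Both dates share Julian Day Number 2456808; in the tabular Islamic calendar that is 30 Rajab 1435 AH.

30 Rajab 1435 AH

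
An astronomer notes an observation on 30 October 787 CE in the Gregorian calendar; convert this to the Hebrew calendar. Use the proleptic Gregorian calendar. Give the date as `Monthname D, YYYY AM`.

Julian Day Number of the source date = 2008808.
Converting JDN 2008808 to the Hebrew calendar gives 10 Cheshvan 4548 AM.

Cheshvan 10, 4548 AM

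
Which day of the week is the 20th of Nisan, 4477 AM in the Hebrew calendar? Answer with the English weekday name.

Equivalently 10 April 717 Gregorian, JDN 1983038.
1983038 ≡ 1 (mod 7); counting from Monday = 0 gives Tuesday.

Tuesday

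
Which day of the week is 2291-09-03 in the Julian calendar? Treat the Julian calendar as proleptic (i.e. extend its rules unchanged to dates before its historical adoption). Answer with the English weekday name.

In the Gregorian calendar this is 18 September 2291 (JDN 2558091).
JDN 2558091 mod 7 = 4, and JDN 0 was a Monday, so this is a Friday.

Friday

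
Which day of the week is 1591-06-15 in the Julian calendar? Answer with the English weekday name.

Tuesday

In the Gregorian calendar this is 25 June 1591 (JDN 2302336).
JDN 2302336 mod 7 = 1, and JDN 0 was a Monday, so this is a Tuesday.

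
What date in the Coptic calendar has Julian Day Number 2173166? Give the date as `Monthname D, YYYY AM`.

Paopi 24, 954 AM

The proleptic Gregorian equivalent of JDN 2173166 is 28 October 1237.
In the Coptic calendar that day is Paopi 24, 954 AM.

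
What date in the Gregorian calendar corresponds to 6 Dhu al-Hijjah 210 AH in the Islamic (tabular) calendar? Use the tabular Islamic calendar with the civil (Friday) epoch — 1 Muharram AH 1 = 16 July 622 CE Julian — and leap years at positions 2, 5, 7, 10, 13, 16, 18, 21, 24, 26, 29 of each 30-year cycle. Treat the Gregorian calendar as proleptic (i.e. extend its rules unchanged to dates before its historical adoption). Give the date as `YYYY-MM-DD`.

Both dates share Julian Day Number 2022833; in the Gregorian calendar that is 24 March 826 CE.

0826-03-24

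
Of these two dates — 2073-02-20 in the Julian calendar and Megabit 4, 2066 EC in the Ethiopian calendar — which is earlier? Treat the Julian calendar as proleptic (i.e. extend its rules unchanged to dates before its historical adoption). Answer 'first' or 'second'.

first

Converting both to JDN: 2478272 vs 2478645; the smaller is the first.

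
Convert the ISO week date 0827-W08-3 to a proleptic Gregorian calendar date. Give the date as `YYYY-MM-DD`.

0827-02-24

ISO week 1 of 827 is the week containing the first Thursday of 827.
Week 8, day 3 (Wednesday) lands on 0827-02-24.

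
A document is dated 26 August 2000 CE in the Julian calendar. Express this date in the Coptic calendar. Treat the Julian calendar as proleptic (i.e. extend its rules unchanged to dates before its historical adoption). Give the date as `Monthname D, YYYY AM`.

Pi Kogi Enavot 3, 1716 AM

Both dates share Julian Day Number 2451796; in the Coptic calendar that is 3 Pi Kogi Enavot 1716 AM.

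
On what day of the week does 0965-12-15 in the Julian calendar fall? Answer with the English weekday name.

Friday

Equivalently 20 December 965 Gregorian, JDN 2073873.
Since JDN mod 7 = 4 (0 = Monday), the day is Friday.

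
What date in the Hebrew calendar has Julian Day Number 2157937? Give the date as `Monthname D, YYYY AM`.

Adar 9, 4956 AM

The proleptic Gregorian equivalent of JDN 2157937 is 17 February 1196.
In the Hebrew calendar that day is Adar 9, 4956 AM.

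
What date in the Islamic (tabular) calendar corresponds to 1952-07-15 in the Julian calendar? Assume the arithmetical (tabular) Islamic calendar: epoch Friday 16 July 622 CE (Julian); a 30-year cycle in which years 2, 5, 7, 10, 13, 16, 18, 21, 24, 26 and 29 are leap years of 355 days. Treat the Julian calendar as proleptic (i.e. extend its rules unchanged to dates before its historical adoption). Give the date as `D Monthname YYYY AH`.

The source date corresponds to 28 July 1952 in the Gregorian calendar (JDN 2434222).
That day falls on 6 Dhu al-Qa'dah 1371 AH in the tabular Islamic calendar.

6 Dhu al-Qa'dah 1371 AH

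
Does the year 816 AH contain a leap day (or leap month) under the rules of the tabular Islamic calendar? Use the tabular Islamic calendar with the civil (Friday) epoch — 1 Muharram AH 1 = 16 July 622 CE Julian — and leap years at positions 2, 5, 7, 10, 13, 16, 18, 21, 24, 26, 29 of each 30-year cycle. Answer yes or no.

Year 816 AH is year 6 of its 30-year cycle; leap positions are 2, 5, 7, 10, 13, 16, 18, 21, 24, 26, 29, so it is a common year (354 days).

no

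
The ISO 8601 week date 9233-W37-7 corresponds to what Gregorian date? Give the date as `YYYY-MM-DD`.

9233-09-18

ISO week 1 of 9233 is the week containing the first Thursday of 9233.
Week 37, day 7 (Sunday) lands on 9233-09-18.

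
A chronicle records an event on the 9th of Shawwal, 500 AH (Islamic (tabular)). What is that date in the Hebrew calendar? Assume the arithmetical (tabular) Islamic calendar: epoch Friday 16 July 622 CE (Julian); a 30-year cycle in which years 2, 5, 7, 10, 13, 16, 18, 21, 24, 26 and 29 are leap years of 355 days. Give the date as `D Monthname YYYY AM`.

Both dates share Julian Day Number 2125543; in the Hebrew calendar that is 11 Sivan 4867 AM.

11 Sivan 4867 AM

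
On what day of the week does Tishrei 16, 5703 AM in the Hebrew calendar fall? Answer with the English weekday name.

This is JDN 2430630 (27 September 1942 Gregorian).
JDN 2430630 mod 7 = 6, and JDN 0 was a Monday, so this is a Sunday.

Sunday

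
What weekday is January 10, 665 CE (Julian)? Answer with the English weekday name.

Equivalently 13 January 665 Gregorian, JDN 1963959.
JDN 1963959 mod 7 = 4, and JDN 0 was a Monday, so this is a Friday.

Friday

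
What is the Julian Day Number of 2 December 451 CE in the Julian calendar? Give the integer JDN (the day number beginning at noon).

1886121

In the proleptic Gregorian calendar the same day is 3 December 451.
JDN 2451545 is 1 January 2000 CE (Gregorian); the target day is −565424 days from there, so JDN = 1886121.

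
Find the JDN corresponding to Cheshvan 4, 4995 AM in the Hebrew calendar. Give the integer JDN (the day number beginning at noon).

In the proleptic Gregorian calendar the same day is 5 October 1234.
JDN 2299161 is 15 October 1582 CE (Gregorian); the target day is −127114 days from there, so JDN = 2172047.

2172047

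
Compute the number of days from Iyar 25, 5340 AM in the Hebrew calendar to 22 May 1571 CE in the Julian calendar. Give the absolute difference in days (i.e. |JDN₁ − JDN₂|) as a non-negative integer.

3276

First date → JDN 2298283; second date → JDN 2295007.
The interval is |2298283 − 2295007| = 3276 days.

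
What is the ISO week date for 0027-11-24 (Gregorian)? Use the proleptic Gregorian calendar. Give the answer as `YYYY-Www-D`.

The weekday is Wednesday (ISO weekday 3).
That Wednesday belongs to ISO week 47 of ISO year 27.

0027-W47-3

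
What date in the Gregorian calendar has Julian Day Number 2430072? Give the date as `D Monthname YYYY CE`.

18 March 1941 CE

Counting from JDN 2299161 = 15 Oct 1582 gives an offset of 130911 days.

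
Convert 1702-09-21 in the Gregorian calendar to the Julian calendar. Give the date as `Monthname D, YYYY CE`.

September 10, 1702 CE

The Julian–Gregorian offset here is 11 days (Julian trailing).
21 September 1702 Gregorian − 11 days → 10 September 1702 Julian.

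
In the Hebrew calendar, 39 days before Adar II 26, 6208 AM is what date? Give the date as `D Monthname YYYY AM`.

17 Adar I 6208 AM

JDN of Adar II 26, 6208 AM = 2615265.
2615265 − 39 = 2615226.
JDN 2615226 in the Hebrew calendar is 17 Adar I 6208 AM.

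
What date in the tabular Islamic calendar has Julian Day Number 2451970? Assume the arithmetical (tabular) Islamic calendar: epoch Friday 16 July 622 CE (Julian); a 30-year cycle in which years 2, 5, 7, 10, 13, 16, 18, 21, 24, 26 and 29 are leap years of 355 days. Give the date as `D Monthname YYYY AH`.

5 Dhu al-Hijjah 1421 AH

JDN 2451970 is 1 March 2001 in the Gregorian calendar.
In the tabular Islamic calendar that day is 5 Dhu al-Hijjah 1421 AH.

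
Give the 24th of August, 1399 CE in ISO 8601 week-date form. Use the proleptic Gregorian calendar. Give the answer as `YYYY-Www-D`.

1399-W34-6

The weekday is Saturday (ISO weekday 6).
That Saturday belongs to ISO week 34 of ISO year 1399.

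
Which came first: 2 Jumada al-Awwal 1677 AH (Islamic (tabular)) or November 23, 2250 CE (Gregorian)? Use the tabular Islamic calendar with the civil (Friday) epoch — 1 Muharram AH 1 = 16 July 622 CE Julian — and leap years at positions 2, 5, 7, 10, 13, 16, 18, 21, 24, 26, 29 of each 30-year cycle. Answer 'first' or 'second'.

The two dates have Julian Day Numbers 2542478 and 2543182 respectively.
Since 2542478 < 2543182, the first date comes first.

first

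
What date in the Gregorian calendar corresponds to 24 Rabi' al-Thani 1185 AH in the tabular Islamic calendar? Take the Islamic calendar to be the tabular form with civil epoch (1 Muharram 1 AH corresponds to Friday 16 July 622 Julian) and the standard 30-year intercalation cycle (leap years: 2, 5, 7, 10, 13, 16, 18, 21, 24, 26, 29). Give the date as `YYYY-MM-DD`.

1771-08-06

Both dates share Julian Day Number 2368122; in the Gregorian calendar that is 6 August 1771 CE.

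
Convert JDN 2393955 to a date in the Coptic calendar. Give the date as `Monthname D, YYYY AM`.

JDN 2393955 is 29 April 1842 in the Gregorian calendar.
In the Coptic calendar that day is Parmouti 22, 1558 AM.

Parmouti 22, 1558 AM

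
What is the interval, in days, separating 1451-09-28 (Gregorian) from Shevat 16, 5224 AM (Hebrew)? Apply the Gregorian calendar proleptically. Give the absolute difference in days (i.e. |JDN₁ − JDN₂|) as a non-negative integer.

4512

JDN of the first date = 2251297.
JDN of the second date = 2255809.
|2255809 − 2251297| = 4512.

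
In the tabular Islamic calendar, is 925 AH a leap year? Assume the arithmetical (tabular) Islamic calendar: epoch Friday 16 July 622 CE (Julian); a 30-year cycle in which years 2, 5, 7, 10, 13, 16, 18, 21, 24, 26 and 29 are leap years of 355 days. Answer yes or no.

Year 925 AH is year 25 of its 30-year cycle; leap positions are 2, 5, 7, 10, 13, 16, 18, 21, 24, 26, 29, so it is a common year (354 days).

no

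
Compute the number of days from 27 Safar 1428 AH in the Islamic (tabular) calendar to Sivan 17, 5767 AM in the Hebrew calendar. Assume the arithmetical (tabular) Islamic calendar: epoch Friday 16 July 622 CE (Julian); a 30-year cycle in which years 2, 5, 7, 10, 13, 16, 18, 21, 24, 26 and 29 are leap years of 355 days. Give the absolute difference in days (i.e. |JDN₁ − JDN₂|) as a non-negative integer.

78

JDN of the first date = 2454177.
JDN of the second date = 2454255.
|2454255 − 2454177| = 78.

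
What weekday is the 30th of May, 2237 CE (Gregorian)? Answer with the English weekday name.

Tuesday

2538257 ≡ 1 (mod 7); counting from Monday = 0 gives Tuesday.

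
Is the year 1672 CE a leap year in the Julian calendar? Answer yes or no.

1672 mod 4 = 0, so it is a leap year in the Julian calendar.

yes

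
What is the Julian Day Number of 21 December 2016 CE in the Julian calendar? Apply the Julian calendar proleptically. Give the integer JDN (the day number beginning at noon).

Equivalently 3 January 2017 (Gregorian).
JDN 2299161 is 15 October 1582 CE (Gregorian); the target day is +158596 days from there, so JDN = 2457757.

2457757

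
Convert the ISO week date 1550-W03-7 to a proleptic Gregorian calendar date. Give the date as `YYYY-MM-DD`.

1550-01-22

ISO week 1 of 1550 is the week containing the first Thursday of 1550.
Week 3, day 7 (Sunday) lands on 1550-01-22.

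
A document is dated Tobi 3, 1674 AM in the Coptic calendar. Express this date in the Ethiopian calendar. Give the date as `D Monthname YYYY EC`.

Both dates share Julian Day Number 2436215; in the Ethiopian calendar that is 3 Tir 1950 EC.

3 Tir 1950 EC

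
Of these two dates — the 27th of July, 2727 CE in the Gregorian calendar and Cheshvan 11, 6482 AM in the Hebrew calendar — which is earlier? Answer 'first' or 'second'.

Converting both to JDN: 2717283 vs 2715182; the smaller is the second.

second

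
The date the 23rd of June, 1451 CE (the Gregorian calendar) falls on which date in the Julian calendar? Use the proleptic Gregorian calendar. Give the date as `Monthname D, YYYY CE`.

June 14, 1451 CE

The Julian–Gregorian offset here is 9 days (Julian trailing).
23 June 1451 Gregorian − 9 days → 14 June 1451 Julian.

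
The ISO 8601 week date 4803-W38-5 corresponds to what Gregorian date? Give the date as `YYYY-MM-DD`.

4803-09-19

ISO week 1 of 4803 is the week containing the first Thursday of 4803.
Week 38, day 5 (Friday) lands on 4803-09-19.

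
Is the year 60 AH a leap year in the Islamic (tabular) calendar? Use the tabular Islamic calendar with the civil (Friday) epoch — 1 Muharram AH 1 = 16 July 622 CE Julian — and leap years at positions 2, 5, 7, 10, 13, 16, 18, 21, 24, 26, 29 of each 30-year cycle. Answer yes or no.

no

Year 60 AH is year 30 of its 30-year cycle; leap positions are 2, 5, 7, 10, 13, 16, 18, 21, 24, 26, 29, so it is a common year (354 days).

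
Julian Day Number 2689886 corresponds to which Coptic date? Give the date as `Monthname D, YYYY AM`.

The Gregorian equivalent of JDN 2689886 is 22 July 2652.
In the Coptic calendar that day is Epip 10, 2368 AM.

Epip 10, 2368 AM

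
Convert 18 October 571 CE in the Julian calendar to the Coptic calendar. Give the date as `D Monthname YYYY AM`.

20 Paopi 288 AM

The source date corresponds to 20 October 571 in the proleptic Gregorian calendar (JDN 1929906).
That day falls on 20 Paopi 288 AM in the Coptic calendar.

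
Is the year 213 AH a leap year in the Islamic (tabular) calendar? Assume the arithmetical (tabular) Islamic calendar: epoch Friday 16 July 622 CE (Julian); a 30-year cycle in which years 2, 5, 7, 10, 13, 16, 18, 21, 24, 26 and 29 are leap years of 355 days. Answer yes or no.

no

Year 213 AH is year 3 of its 30-year cycle; leap positions are 2, 5, 7, 10, 13, 16, 18, 21, 24, 26, 29, so it is a common year (354 days).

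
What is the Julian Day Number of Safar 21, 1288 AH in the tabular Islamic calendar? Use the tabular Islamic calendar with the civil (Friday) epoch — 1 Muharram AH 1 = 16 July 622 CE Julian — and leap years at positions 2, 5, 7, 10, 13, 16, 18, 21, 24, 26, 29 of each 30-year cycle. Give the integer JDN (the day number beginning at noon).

2404560

Equivalently 12 May 1871 (Gregorian).
JDN 2451545 is 1 January 2000 CE (Gregorian); the target day is −46985 days from there, so JDN = 2404560.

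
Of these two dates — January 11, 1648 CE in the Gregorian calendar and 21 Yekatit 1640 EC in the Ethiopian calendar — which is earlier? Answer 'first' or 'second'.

first

First date → JDN 2322990; second date → JDN 2323036.
JDN 2322990 < JDN 2323036, so the first date is earlier.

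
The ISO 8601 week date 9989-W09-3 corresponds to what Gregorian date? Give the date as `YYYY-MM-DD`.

9989-03-01

ISO week 1 of 9989 is the week containing the first Thursday of 9989.
Week 9, day 3 (Wednesday) lands on 9989-03-01.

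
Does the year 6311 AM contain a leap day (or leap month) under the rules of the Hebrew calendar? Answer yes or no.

yes

Hebrew year 6311 is year 3 of its 19-year Metonic cycle; leap years are at positions 3, 6, 8, 11, 14, 17, 19, so it is a leap year (13 months).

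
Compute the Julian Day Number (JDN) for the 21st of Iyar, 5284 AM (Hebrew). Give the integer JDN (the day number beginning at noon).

Equivalently 4 May 1524 (proleptic Gregorian).
JDN 2400001 is 17 November 1858 CE (Gregorian), MJD 0; the target day is −122188 days from there, so JDN = 2277813.

2277813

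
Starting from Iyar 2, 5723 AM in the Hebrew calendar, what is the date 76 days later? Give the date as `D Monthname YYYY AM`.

19 Tammuz 5723 AM

Counting 76 days forward from JDN 2438146 reaches JDN 2438222, which is 19 Tammuz 5723 AM.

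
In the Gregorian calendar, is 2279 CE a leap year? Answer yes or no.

2279 is not divisible by 4, so it is a common year.

no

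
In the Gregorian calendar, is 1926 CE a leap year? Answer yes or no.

1926 is not divisible by 4, so it is a common year.

no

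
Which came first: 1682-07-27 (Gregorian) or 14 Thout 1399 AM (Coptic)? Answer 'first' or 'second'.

first

Converting both to JDN: 2335606 vs 2335662; the smaller is the first.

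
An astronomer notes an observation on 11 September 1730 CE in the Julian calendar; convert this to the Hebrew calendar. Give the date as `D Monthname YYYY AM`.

The source date corresponds to 22 September 1730 in the Gregorian calendar (JDN 2353194).
That day falls on 11 Tishrei 5491 AM in the Hebrew calendar.

11 Tishrei 5491 AM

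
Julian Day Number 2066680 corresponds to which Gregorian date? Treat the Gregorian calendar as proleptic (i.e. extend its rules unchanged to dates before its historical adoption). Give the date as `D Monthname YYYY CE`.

JDN 2451545 is 1 Jan 2000; 2066680 is −384865 days from there.

11 April 946 CE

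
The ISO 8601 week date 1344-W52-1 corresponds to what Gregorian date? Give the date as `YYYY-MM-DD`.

1344-12-21

ISO week 1 of 1344 is the week containing the first Thursday of 1344.
Week 52, day 1 (Monday) lands on 1344-12-21.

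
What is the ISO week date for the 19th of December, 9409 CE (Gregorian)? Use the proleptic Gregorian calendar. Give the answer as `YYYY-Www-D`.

The weekday is Tuesday (ISO weekday 2).
That Tuesday belongs to ISO week 51 of ISO year 9409.

9409-W51-2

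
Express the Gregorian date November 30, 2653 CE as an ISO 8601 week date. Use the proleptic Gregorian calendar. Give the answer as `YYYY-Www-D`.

2653-W48-3

The weekday is Wednesday (ISO weekday 3).
That Wednesday belongs to ISO week 48 of ISO year 2653.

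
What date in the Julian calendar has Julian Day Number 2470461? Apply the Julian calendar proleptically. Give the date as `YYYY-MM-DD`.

2051-10-03

The Gregorian equivalent of JDN 2470461 is 16 October 2051.
In the Julian calendar that day is 2051-10-03.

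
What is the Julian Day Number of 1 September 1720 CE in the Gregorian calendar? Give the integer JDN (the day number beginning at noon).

JDN 2299161 is 15 October 1582 CE (Gregorian); the target day is +50360 days from there, so JDN = 2349521.

2349521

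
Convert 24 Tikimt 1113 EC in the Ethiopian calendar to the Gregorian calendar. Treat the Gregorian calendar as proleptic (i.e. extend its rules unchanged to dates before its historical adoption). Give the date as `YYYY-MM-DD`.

Both dates share Julian Day Number 2130432; in the Gregorian calendar that is 28 October 1120 CE.

1120-10-28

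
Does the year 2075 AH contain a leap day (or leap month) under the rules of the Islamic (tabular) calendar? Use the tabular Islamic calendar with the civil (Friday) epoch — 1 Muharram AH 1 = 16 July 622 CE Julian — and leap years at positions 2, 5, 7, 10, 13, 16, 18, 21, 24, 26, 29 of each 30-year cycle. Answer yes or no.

Year 2075 AH is year 5 of its 30-year cycle; leap positions are 2, 5, 7, 10, 13, 16, 18, 21, 24, 26, 29, so it is a leap year (355 days).

yes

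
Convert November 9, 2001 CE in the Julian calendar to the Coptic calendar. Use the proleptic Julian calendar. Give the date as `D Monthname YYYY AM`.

Julian Day Number of the source date = 2452236.
Converting JDN 2452236 to the Coptic calendar gives 13 Hathor 1718 AM.

13 Hathor 1718 AM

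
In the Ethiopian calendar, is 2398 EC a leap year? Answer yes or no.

no

2398 mod 4 = 2; in the Ethiopian calendar a year is leap when year mod 4 = 3, so it is a common year.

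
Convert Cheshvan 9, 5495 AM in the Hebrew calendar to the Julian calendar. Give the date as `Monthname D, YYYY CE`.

The source date corresponds to 5 November 1734 in the Gregorian calendar (JDN 2354699).
That day falls on 25 October 1734 CE in the Julian calendar.

October 25, 1734 CE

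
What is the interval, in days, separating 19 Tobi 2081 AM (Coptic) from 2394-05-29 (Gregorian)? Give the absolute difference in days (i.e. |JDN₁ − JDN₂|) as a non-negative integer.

First date → JDN 2584888; second date → JDN 2595599.
The interval is |2584888 − 2595599| = 10711 days.

10711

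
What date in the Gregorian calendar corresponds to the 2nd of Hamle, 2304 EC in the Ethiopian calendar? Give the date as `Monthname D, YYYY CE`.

Julian Day Number of the source date = 2565693.
Converting JDN 2565693 to the Gregorian calendar gives 12 July 2312 CE.

July 12, 2312 CE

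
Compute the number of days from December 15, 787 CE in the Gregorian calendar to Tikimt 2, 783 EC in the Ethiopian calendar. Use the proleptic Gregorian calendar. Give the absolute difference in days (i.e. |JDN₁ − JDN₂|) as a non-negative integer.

First date → JDN 2008854; second date → JDN 2009877.
The interval is |2008854 − 2009877| = 1023 days.

1023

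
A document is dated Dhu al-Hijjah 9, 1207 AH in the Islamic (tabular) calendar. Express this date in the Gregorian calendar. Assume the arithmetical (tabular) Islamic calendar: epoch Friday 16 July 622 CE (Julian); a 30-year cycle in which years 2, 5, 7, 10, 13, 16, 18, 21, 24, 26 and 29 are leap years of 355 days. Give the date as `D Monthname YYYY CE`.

Both dates share Julian Day Number 2376139; in the Gregorian calendar that is 18 July 1793 CE.

18 July 1793 CE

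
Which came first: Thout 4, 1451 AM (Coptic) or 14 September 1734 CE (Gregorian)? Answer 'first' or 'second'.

The two dates have Julian Day Numbers 2354645 and 2354647 respectively.
Since 2354645 < 2354647, the first date comes first.

first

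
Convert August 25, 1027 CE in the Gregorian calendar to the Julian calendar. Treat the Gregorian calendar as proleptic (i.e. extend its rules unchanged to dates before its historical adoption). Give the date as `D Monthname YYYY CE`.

19 August 1027 CE

For dates in this range the Gregorian date is 6 days ahead of the Julian.
25 August 1027 Gregorian − 6 days → 19 August 1027 Julian.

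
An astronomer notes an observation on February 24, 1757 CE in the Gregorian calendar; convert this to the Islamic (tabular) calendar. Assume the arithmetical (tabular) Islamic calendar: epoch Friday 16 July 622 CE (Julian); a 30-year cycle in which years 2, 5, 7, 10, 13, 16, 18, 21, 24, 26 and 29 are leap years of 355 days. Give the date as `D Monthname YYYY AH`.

4 Jumada al-Thani 1170 AH

Both dates share Julian Day Number 2362846; in the tabular Islamic calendar that is 4 Jumada al-Thani 1170 AH.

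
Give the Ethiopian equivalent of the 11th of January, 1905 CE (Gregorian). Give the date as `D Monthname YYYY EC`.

Julian Day Number of the source date = 2416857.
Converting JDN 2416857 to the Ethiopian calendar gives 3 Tir 1897 EC.

3 Tir 1897 EC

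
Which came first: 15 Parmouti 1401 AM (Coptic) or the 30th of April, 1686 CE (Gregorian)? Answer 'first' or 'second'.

first

The two dates have Julian Day Numbers 2336604 and 2336979 respectively.
Since 2336604 < 2336979, the first date comes first.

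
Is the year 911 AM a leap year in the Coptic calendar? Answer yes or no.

911 mod 4 = 3; in the Coptic calendar a year is leap when year mod 4 = 3, so it is a leap year.

yes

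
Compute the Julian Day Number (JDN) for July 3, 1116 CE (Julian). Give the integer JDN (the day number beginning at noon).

Equivalently 10 July 1116 (proleptic Gregorian).
JDN 2451545 is 1 January 2000 CE (Gregorian); the target day is −322684 days from there, so JDN = 2128861.

2128861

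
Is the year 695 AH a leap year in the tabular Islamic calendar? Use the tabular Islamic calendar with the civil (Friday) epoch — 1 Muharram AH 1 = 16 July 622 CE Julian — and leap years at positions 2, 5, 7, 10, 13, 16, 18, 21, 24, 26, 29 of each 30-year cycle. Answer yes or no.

Year 695 AH is year 5 of its 30-year cycle; leap positions are 2, 5, 7, 10, 13, 16, 18, 21, 24, 26, 29, so it is a leap year (355 days).

yes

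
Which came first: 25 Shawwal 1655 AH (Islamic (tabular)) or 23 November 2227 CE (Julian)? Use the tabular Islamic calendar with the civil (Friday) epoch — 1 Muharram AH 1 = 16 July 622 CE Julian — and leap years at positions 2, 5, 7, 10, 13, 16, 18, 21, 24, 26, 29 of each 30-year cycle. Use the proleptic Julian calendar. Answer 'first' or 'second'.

second

First date → JDN 2534852; second date → JDN 2534796.
JDN 2534796 < JDN 2534852, so the second date is earlier.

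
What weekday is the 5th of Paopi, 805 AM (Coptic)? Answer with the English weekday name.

Monday

In the proleptic Gregorian calendar this is 8 October 1088 (JDN 2118725).
2118725 ≡ 0 (mod 7); counting from Monday = 0 gives Monday.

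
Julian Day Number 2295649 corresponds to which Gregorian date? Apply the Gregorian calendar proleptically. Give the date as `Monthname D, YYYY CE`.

March 4, 1573 CE

Counting from JDN 2299161 = 15 Oct 1582 gives an offset of -3512 days.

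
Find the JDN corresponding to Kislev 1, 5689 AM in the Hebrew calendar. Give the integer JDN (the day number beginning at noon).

In the Gregorian calendar the same day is 14 November 1928.
JDN 2299161 is 15 October 1582 CE (Gregorian); the target day is +126404 days from there, so JDN = 2425565.

2425565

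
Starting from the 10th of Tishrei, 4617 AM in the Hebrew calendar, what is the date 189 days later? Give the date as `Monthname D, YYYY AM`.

Adar II 22, 4617 AM

The starting date is JDN 2033969; 2033969 + 189 = 2034158.
JDN 2034158 corresponds to Adar II 22, 4617 AM.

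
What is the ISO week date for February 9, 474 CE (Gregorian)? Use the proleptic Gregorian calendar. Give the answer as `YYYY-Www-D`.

0474-W06-5

The weekday is Friday (ISO weekday 5).
That Friday belongs to ISO week 6 of ISO year 474.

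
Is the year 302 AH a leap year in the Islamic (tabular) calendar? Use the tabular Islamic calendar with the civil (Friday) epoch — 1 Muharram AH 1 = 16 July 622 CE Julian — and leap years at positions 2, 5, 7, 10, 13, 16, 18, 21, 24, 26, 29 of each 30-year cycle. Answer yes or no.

yes

Year 302 AH is year 2 of its 30-year cycle; leap positions are 2, 5, 7, 10, 13, 16, 18, 21, 24, 26, 29, so it is a leap year (355 days).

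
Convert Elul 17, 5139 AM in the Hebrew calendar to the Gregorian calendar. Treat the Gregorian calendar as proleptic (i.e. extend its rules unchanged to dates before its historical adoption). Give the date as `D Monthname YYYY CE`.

7 September 1379 CE

Julian Day Number of the source date = 2224979.
Converting JDN 2224979 to the Gregorian calendar gives 7 September 1379 CE.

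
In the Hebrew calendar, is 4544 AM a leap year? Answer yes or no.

Hebrew year 4544 is year 3 of its 19-year Metonic cycle; leap years are at positions 3, 6, 8, 11, 14, 17, 19, so it is a leap year (13 months).

yes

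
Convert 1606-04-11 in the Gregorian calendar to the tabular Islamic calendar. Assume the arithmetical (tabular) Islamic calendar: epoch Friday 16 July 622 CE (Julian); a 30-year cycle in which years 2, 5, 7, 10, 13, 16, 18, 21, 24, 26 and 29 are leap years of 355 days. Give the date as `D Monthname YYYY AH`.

Both dates share Julian Day Number 2307740; in the tabular Islamic calendar that is 3 Dhu al-Hijjah 1014 AH.

3 Dhu al-Hijjah 1014 AH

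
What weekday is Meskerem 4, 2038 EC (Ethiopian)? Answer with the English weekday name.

Thursday

In the Gregorian calendar this is 14 September 2045 (JDN 2468238).
Since JDN mod 7 = 3 (0 = Monday), the day is Thursday.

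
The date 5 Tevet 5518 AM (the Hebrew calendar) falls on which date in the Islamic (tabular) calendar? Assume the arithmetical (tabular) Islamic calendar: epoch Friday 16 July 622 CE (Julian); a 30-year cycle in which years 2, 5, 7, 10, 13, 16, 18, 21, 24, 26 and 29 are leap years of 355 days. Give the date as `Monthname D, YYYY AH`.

Rabi' al-Thani 4, 1171 AH

The source date corresponds to 16 December 1757 in the Gregorian calendar (JDN 2363141).
That day falls on 4 Rabi' al-Thani 1171 AH in the tabular Islamic calendar.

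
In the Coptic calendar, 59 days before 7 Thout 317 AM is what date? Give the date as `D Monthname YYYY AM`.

JDN of 7 Thout 317 AM = 1940455.
1940455 − 59 = 1940396.
JDN 1940396 in the Coptic calendar is 13 Epip 316 AM.

13 Epip 316 AM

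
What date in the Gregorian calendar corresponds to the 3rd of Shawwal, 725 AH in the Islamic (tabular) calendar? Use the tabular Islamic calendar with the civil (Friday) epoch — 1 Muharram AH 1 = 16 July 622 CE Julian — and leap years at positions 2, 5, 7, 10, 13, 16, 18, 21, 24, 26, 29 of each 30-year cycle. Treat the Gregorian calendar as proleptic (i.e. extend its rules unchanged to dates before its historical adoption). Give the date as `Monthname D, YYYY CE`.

Julian Day Number of the source date = 2205269.
Converting JDN 2205269 to the Gregorian calendar gives 20 September 1325 CE.

September 20, 1325 CE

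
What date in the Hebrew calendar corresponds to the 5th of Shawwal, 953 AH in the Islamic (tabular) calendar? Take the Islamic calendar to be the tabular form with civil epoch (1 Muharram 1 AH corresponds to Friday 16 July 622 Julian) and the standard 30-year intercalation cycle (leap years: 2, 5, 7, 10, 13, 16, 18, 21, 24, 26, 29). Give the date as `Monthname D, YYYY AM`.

Julian Day Number of the source date = 2286067.
Converting JDN 2286067 to the Hebrew calendar gives 6 Tevet 5307 AM.

Tevet 6, 5307 AM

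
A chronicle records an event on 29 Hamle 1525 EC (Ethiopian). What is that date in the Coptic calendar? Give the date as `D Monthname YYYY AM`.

Julian Day Number of the source date = 2281190.
Converting JDN 2281190 to the Coptic calendar gives 29 Epip 1249 AM.

29 Epip 1249 AM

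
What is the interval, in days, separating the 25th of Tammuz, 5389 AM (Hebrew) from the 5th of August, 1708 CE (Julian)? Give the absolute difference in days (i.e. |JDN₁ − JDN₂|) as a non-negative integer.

28885

First date → JDN 2316237; second date → JDN 2345122.
The interval is |2316237 − 2345122| = 28885 days.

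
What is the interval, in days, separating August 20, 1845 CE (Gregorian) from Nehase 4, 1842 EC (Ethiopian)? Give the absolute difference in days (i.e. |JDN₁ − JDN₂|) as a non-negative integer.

JDN of the first date = 2395164.
JDN of the second date = 2396979.
|2396979 − 2395164| = 1815.

1815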